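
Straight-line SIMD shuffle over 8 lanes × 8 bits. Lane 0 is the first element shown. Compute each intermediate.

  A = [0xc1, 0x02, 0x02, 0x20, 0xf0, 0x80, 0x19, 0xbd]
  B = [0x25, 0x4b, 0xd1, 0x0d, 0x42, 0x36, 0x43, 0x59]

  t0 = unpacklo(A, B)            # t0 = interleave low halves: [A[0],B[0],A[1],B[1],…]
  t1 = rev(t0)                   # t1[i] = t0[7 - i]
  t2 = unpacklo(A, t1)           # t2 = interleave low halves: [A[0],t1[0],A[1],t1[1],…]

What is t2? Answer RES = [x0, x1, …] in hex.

RES = [ 0xc1  0x0d  0x02  0x20  0x02  0xd1  0x20  0x02 ]

  t0: c1 25 02 4b 02 d1 20 0d
  t1: 0d 20 d1 02 4b 02 25 c1
  t2: c1 0d 02 20 02 d1 20 02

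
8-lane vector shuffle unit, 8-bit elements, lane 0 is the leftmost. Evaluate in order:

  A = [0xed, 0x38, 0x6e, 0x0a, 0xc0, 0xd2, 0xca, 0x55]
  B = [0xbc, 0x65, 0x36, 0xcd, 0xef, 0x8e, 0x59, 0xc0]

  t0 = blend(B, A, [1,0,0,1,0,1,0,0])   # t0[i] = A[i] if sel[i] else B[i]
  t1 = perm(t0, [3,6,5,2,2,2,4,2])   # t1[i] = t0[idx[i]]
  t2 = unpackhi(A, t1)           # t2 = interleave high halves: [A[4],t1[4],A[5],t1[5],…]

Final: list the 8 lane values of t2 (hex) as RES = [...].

  t0: ed 65 36 0a ef d2 59 c0
  t1: 0a 59 d2 36 36 36 ef 36
  t2: c0 36 d2 36 ca ef 55 36

RES = [ 0xc0  0x36  0xd2  0x36  0xca  0xef  0x55  0x36 ]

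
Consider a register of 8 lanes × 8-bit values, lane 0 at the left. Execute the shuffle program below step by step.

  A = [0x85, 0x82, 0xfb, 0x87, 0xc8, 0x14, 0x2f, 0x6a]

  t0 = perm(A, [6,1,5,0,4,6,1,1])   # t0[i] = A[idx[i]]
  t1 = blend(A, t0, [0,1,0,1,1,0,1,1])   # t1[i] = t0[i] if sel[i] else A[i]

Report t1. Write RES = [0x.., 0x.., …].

t0 = [0x2f, 0x82, 0x14, 0x85, 0xc8, 0x2f, 0x82, 0x82]
t1 = [0x85, 0x82, 0xfb, 0x85, 0xc8, 0x14, 0x82, 0x82]

RES = [0x85, 0x82, 0xfb, 0x85, 0xc8, 0x14, 0x82, 0x82]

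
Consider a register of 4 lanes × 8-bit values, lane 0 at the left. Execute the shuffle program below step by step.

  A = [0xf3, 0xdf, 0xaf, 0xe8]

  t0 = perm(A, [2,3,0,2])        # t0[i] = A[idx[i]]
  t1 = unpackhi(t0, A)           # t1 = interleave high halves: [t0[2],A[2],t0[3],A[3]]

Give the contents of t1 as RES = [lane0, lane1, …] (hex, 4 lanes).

RES = [0xf3, 0xaf, 0xaf, 0xe8]

t0 = [0xaf, 0xe8, 0xf3, 0xaf]
t1 = [0xf3, 0xaf, 0xaf, 0xe8]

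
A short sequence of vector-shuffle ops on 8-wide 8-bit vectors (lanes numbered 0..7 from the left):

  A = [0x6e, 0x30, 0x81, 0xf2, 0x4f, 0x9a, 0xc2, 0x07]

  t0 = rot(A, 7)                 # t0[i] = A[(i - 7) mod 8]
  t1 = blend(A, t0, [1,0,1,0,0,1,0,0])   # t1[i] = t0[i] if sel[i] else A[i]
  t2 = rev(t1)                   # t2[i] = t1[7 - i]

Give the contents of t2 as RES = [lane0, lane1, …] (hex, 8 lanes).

  t0: 30 81 f2 4f 9a c2 07 6e
  t1: 30 30 f2 f2 4f c2 c2 07
  t2: 07 c2 c2 4f f2 f2 30 30

RES = [0x07, 0xc2, 0xc2, 0x4f, 0xf2, 0xf2, 0x30, 0x30]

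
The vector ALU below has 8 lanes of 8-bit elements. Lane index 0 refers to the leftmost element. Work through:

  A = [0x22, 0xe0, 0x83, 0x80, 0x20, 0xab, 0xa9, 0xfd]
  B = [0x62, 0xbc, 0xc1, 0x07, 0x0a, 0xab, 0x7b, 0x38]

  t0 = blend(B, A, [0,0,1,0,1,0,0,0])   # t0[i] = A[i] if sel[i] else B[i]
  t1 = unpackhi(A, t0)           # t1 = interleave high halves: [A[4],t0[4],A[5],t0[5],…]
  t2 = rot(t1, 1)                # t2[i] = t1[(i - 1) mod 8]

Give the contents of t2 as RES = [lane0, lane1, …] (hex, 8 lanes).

RES = [ 0x38  0x20  0x20  0xab  0xab  0xa9  0x7b  0xfd ]

t0 = [0x62, 0xbc, 0x83, 0x07, 0x20, 0xab, 0x7b, 0x38]
t1 = [0x20, 0x20, 0xab, 0xab, 0xa9, 0x7b, 0xfd, 0x38]
t2 = [0x38, 0x20, 0x20, 0xab, 0xab, 0xa9, 0x7b, 0xfd]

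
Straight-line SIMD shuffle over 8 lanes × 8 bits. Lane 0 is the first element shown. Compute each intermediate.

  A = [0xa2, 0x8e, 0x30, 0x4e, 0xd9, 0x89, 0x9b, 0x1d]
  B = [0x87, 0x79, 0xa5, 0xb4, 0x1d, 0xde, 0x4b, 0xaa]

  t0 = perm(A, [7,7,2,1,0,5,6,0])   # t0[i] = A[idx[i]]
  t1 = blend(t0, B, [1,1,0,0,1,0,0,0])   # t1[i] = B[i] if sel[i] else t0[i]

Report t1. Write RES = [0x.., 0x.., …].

RES = [0x87, 0x79, 0x30, 0x8e, 0x1d, 0x89, 0x9b, 0xa2]

  t0: 1d 1d 30 8e a2 89 9b a2
  t1: 87 79 30 8e 1d 89 9b a2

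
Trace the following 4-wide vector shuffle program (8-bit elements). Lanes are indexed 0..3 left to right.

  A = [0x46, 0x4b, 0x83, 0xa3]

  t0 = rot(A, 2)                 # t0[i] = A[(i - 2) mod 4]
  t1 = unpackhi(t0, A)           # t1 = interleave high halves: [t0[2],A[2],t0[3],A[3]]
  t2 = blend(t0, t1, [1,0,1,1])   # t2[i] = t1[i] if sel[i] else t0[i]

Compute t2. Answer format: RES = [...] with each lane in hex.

RES = [ 0x46  0xa3  0x4b  0xa3 ]

→ t0 |83|a3|46|4b|
→ t1 |46|83|4b|a3|
→ t2 |46|a3|4b|a3|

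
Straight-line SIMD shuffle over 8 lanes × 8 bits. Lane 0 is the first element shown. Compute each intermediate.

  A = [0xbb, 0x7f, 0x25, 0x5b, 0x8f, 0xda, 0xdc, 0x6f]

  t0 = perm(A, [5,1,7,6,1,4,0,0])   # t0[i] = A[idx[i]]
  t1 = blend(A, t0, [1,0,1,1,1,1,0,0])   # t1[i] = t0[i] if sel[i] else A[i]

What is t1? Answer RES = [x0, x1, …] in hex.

→ t0 |da|7f|6f|dc|7f|8f|bb|bb|
→ t1 |da|7f|6f|dc|7f|8f|dc|6f|

RES = [0xda, 0x7f, 0x6f, 0xdc, 0x7f, 0x8f, 0xdc, 0x6f]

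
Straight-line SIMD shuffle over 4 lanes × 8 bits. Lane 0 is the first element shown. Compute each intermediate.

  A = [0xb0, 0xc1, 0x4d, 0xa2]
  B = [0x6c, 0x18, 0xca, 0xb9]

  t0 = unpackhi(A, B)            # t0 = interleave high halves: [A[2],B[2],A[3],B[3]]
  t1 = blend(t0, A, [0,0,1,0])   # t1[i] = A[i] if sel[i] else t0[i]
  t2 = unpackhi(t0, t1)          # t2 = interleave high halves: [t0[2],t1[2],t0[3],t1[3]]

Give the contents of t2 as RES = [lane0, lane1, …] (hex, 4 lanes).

t0 = [0x4d, 0xca, 0xa2, 0xb9]
t1 = [0x4d, 0xca, 0x4d, 0xb9]
t2 = [0xa2, 0x4d, 0xb9, 0xb9]

RES = [ 0xa2  0x4d  0xb9  0xb9 ]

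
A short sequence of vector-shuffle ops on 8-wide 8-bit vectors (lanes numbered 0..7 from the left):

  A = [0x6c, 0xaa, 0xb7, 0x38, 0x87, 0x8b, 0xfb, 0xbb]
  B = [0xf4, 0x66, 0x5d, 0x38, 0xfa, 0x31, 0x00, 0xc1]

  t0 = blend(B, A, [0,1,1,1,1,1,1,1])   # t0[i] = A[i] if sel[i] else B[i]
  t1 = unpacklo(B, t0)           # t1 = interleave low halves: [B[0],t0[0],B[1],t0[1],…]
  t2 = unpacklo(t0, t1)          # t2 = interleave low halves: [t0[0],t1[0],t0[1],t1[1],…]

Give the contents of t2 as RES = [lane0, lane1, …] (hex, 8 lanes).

RES = [ 0xf4  0xf4  0xaa  0xf4  0xb7  0x66  0x38  0xaa ]

  t0: f4 aa b7 38 87 8b fb bb
  t1: f4 f4 66 aa 5d b7 38 38
  t2: f4 f4 aa f4 b7 66 38 aa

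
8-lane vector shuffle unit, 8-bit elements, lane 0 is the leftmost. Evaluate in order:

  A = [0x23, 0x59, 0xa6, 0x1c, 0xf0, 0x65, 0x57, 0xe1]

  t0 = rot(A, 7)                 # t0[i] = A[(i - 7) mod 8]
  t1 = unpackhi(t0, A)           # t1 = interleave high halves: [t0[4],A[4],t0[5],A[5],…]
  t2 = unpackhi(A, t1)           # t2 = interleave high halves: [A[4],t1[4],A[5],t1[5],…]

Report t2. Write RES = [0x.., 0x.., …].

RES = [0xf0, 0xe1, 0x65, 0x57, 0x57, 0x23, 0xe1, 0xe1]

  t0: 59 a6 1c f0 65 57 e1 23
  t1: 65 f0 57 65 e1 57 23 e1
  t2: f0 e1 65 57 57 23 e1 e1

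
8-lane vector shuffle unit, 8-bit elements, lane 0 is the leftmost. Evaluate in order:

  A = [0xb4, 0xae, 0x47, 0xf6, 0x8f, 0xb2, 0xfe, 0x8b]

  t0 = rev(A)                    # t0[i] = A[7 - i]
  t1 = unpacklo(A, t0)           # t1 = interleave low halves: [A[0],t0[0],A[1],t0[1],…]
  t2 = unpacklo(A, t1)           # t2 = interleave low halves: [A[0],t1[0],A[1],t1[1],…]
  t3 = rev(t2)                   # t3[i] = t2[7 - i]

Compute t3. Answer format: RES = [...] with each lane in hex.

RES = [ 0xfe  0xf6  0xae  0x47  0x8b  0xae  0xb4  0xb4 ]

→ t0 |8b|fe|b2|8f|f6|47|ae|b4|
→ t1 |b4|8b|ae|fe|47|b2|f6|8f|
→ t2 |b4|b4|ae|8b|47|ae|f6|fe|
→ t3 |fe|f6|ae|47|8b|ae|b4|b4|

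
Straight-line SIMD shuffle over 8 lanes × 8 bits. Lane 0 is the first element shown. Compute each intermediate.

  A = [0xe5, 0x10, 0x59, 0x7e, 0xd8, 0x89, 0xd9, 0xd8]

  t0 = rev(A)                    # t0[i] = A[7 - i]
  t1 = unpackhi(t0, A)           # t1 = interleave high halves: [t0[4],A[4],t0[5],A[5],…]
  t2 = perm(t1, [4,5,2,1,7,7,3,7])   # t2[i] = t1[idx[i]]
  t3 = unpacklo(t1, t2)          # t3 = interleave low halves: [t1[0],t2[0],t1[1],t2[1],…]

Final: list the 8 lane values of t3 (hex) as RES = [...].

t0 = [0xd8, 0xd9, 0x89, 0xd8, 0x7e, 0x59, 0x10, 0xe5]
t1 = [0x7e, 0xd8, 0x59, 0x89, 0x10, 0xd9, 0xe5, 0xd8]
t2 = [0x10, 0xd9, 0x59, 0xd8, 0xd8, 0xd8, 0x89, 0xd8]
t3 = [0x7e, 0x10, 0xd8, 0xd9, 0x59, 0x59, 0x89, 0xd8]

RES = [0x7e, 0x10, 0xd8, 0xd9, 0x59, 0x59, 0x89, 0xd8]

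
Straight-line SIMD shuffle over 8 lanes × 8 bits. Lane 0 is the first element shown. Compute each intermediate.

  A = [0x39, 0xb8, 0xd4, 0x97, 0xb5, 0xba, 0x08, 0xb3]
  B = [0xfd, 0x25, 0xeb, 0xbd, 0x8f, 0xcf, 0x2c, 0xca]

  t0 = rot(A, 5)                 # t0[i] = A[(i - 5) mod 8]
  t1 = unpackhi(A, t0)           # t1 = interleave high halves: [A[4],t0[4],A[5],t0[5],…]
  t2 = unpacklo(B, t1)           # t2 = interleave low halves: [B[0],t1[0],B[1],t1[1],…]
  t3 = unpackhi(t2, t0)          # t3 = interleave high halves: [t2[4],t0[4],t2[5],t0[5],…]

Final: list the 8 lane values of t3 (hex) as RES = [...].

RES = [ 0xeb  0xb3  0xba  0x39  0xbd  0xb8  0x39  0xd4 ]

  t0: 97 b5 ba 08 b3 39 b8 d4
  t1: b5 b3 ba 39 08 b8 b3 d4
  t2: fd b5 25 b3 eb ba bd 39
  t3: eb b3 ba 39 bd b8 39 d4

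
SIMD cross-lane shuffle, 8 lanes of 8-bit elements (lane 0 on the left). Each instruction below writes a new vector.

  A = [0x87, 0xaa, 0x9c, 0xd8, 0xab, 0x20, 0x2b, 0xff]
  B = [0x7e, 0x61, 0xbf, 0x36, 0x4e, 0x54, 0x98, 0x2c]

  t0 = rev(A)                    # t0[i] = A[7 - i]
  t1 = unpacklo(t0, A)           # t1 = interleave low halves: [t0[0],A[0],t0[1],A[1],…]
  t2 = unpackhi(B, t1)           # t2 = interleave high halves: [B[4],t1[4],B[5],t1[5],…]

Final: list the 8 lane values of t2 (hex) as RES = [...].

  t0: ff 2b 20 ab d8 9c aa 87
  t1: ff 87 2b aa 20 9c ab d8
  t2: 4e 20 54 9c 98 ab 2c d8

RES = [0x4e, 0x20, 0x54, 0x9c, 0x98, 0xab, 0x2c, 0xd8]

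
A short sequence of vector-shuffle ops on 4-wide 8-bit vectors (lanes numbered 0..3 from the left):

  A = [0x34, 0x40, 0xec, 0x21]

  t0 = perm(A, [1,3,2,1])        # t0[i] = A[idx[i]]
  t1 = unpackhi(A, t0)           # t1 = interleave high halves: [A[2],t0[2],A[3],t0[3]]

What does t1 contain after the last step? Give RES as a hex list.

t0 = [0x40, 0x21, 0xec, 0x40]
t1 = [0xec, 0xec, 0x21, 0x40]

RES = [ 0xec  0xec  0x21  0x40 ]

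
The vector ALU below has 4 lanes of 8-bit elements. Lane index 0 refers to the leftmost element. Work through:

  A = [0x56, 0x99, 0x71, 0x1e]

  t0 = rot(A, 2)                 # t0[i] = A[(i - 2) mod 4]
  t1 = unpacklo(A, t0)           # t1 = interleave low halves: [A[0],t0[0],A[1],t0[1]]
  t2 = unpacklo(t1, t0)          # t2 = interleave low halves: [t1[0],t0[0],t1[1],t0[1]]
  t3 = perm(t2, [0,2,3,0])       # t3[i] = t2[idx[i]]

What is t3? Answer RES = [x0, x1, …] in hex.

RES = [0x56, 0x71, 0x1e, 0x56]

→ t0 |71|1e|56|99|
→ t1 |56|71|99|1e|
→ t2 |56|71|71|1e|
→ t3 |56|71|1e|56|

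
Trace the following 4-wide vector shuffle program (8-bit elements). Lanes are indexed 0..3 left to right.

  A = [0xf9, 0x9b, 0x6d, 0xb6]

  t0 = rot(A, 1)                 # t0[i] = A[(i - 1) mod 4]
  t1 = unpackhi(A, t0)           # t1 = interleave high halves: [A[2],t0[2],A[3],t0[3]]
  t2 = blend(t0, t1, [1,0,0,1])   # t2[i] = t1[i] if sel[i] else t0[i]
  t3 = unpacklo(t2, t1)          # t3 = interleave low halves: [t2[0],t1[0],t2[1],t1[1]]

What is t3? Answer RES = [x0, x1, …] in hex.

t0 = [0xb6, 0xf9, 0x9b, 0x6d]
t1 = [0x6d, 0x9b, 0xb6, 0x6d]
t2 = [0x6d, 0xf9, 0x9b, 0x6d]
t3 = [0x6d, 0x6d, 0xf9, 0x9b]

RES = [0x6d, 0x6d, 0xf9, 0x9b]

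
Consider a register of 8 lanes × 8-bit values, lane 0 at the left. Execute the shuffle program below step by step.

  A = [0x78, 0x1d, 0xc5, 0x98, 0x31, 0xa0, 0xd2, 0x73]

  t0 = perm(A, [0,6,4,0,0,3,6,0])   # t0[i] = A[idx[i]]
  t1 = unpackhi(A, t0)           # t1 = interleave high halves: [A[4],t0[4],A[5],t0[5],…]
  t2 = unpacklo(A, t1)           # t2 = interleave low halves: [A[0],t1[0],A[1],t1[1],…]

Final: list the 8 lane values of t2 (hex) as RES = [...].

t0 = [0x78, 0xd2, 0x31, 0x78, 0x78, 0x98, 0xd2, 0x78]
t1 = [0x31, 0x78, 0xa0, 0x98, 0xd2, 0xd2, 0x73, 0x78]
t2 = [0x78, 0x31, 0x1d, 0x78, 0xc5, 0xa0, 0x98, 0x98]

RES = [0x78, 0x31, 0x1d, 0x78, 0xc5, 0xa0, 0x98, 0x98]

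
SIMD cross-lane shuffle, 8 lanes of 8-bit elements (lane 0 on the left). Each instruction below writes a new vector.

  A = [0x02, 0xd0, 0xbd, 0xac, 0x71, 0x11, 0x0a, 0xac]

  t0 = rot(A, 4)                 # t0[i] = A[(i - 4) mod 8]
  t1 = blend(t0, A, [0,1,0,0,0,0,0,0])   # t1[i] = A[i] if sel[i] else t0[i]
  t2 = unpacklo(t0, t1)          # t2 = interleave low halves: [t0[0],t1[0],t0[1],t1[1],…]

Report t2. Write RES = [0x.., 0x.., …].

→ t0 |71|11|0a|ac|02|d0|bd|ac|
→ t1 |71|d0|0a|ac|02|d0|bd|ac|
→ t2 |71|71|11|d0|0a|0a|ac|ac|

RES = [0x71, 0x71, 0x11, 0xd0, 0x0a, 0x0a, 0xac, 0xac]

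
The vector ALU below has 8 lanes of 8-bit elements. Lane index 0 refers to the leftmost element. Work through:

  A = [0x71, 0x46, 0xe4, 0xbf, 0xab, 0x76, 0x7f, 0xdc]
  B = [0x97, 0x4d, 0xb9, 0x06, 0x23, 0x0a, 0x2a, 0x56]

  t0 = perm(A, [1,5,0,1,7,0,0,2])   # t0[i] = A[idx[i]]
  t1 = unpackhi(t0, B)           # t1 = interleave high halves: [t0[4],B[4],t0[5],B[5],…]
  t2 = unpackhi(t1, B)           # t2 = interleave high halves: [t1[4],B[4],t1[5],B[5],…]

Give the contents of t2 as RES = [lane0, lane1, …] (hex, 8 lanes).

t0 = [0x46, 0x76, 0x71, 0x46, 0xdc, 0x71, 0x71, 0xe4]
t1 = [0xdc, 0x23, 0x71, 0x0a, 0x71, 0x2a, 0xe4, 0x56]
t2 = [0x71, 0x23, 0x2a, 0x0a, 0xe4, 0x2a, 0x56, 0x56]

RES = [ 0x71  0x23  0x2a  0x0a  0xe4  0x2a  0x56  0x56 ]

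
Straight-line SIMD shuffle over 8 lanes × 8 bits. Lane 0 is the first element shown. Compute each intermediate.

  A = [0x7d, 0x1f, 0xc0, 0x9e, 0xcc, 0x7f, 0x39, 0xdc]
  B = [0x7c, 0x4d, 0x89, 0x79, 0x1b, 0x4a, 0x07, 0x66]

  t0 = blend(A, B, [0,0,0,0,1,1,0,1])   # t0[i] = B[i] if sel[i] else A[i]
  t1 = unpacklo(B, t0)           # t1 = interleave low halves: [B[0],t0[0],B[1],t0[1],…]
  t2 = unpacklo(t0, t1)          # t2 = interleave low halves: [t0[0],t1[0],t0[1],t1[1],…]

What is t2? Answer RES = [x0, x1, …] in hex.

RES = [0x7d, 0x7c, 0x1f, 0x7d, 0xc0, 0x4d, 0x9e, 0x1f]

  t0: 7d 1f c0 9e 1b 4a 39 66
  t1: 7c 7d 4d 1f 89 c0 79 9e
  t2: 7d 7c 1f 7d c0 4d 9e 1f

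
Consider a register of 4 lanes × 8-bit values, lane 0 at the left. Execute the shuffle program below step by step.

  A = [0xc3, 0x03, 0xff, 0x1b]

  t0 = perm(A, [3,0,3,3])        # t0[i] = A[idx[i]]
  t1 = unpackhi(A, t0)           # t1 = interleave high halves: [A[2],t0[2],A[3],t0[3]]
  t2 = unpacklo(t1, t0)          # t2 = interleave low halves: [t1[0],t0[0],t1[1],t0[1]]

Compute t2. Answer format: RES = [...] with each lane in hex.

RES = [0xff, 0x1b, 0x1b, 0xc3]

t0 = [0x1b, 0xc3, 0x1b, 0x1b]
t1 = [0xff, 0x1b, 0x1b, 0x1b]
t2 = [0xff, 0x1b, 0x1b, 0xc3]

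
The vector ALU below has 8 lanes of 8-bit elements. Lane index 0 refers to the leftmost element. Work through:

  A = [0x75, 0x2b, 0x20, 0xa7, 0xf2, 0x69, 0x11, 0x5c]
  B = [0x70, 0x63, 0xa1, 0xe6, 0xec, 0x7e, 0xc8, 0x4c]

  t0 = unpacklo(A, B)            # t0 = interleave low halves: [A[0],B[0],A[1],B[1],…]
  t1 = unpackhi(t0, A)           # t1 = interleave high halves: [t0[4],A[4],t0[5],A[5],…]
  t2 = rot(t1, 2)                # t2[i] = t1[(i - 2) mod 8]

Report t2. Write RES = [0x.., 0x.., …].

RES = [ 0xe6  0x5c  0x20  0xf2  0xa1  0x69  0xa7  0x11 ]

→ t0 |75|70|2b|63|20|a1|a7|e6|
→ t1 |20|f2|a1|69|a7|11|e6|5c|
→ t2 |e6|5c|20|f2|a1|69|a7|11|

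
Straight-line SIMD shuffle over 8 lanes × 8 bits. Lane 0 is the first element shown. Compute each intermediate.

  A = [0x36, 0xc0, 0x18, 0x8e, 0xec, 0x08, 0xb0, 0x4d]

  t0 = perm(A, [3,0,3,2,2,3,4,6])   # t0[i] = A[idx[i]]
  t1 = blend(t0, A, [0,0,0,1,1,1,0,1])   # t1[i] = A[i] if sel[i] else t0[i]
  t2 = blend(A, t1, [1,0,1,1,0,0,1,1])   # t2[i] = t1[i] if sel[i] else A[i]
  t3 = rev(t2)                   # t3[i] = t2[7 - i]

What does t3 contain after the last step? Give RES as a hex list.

RES = [ 0x4d  0xec  0x08  0xec  0x8e  0x8e  0xc0  0x8e ]

  t0: 8e 36 8e 18 18 8e ec b0
  t1: 8e 36 8e 8e ec 08 ec 4d
  t2: 8e c0 8e 8e ec 08 ec 4d
  t3: 4d ec 08 ec 8e 8e c0 8e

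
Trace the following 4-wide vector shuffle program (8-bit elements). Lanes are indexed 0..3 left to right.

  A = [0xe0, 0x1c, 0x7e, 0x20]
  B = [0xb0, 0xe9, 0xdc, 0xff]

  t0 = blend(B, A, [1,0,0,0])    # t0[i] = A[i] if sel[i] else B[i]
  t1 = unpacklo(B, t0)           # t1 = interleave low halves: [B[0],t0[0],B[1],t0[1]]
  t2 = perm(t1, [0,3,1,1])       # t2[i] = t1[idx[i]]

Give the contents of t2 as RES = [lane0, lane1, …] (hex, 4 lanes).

RES = [ 0xb0  0xe9  0xe0  0xe0 ]

→ t0 |e0|e9|dc|ff|
→ t1 |b0|e0|e9|e9|
→ t2 |b0|e9|e0|e0|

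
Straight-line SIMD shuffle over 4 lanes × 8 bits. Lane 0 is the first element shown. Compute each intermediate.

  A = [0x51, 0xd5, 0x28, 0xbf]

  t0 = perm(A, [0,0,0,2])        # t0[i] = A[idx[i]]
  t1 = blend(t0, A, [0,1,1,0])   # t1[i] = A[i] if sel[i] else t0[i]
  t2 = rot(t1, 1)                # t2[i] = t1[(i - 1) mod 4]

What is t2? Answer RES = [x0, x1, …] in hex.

  t0: 51 51 51 28
  t1: 51 d5 28 28
  t2: 28 51 d5 28

RES = [0x28, 0x51, 0xd5, 0x28]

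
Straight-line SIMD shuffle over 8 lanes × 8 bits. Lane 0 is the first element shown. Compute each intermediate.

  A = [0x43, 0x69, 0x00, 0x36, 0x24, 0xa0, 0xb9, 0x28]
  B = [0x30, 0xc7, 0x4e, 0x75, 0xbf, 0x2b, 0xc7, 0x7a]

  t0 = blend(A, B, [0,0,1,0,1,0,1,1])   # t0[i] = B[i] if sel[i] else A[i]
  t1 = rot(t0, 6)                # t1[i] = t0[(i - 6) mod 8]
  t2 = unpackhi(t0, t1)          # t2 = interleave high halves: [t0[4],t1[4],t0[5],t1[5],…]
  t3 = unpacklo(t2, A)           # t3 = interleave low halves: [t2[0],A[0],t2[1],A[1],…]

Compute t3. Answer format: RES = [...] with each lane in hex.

t0 = [0x43, 0x69, 0x4e, 0x36, 0xbf, 0xa0, 0xc7, 0x7a]
t1 = [0x4e, 0x36, 0xbf, 0xa0, 0xc7, 0x7a, 0x43, 0x69]
t2 = [0xbf, 0xc7, 0xa0, 0x7a, 0xc7, 0x43, 0x7a, 0x69]
t3 = [0xbf, 0x43, 0xc7, 0x69, 0xa0, 0x00, 0x7a, 0x36]

RES = [0xbf, 0x43, 0xc7, 0x69, 0xa0, 0x00, 0x7a, 0x36]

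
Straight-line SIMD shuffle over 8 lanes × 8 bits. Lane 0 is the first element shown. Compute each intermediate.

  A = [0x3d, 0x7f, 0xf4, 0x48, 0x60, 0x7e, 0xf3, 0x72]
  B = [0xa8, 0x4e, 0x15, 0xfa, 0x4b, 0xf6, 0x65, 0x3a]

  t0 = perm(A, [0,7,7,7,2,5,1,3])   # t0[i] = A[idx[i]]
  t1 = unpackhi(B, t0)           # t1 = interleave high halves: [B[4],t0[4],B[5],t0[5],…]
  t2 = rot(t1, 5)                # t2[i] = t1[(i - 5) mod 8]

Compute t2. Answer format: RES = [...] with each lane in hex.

RES = [0x7e, 0x65, 0x7f, 0x3a, 0x48, 0x4b, 0xf4, 0xf6]

→ t0 |3d|72|72|72|f4|7e|7f|48|
→ t1 |4b|f4|f6|7e|65|7f|3a|48|
→ t2 |7e|65|7f|3a|48|4b|f4|f6|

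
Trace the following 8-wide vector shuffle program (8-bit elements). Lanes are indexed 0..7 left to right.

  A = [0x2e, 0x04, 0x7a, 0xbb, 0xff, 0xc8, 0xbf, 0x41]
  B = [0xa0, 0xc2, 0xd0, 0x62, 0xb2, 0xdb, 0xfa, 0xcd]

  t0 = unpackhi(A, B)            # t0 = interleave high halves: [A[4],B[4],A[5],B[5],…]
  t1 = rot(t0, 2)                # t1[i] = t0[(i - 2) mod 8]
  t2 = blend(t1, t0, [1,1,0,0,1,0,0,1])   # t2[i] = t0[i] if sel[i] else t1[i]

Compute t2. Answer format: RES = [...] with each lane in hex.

→ t0 |ff|b2|c8|db|bf|fa|41|cd|
→ t1 |41|cd|ff|b2|c8|db|bf|fa|
→ t2 |ff|b2|ff|b2|bf|db|bf|cd|

RES = [ 0xff  0xb2  0xff  0xb2  0xbf  0xdb  0xbf  0xcd ]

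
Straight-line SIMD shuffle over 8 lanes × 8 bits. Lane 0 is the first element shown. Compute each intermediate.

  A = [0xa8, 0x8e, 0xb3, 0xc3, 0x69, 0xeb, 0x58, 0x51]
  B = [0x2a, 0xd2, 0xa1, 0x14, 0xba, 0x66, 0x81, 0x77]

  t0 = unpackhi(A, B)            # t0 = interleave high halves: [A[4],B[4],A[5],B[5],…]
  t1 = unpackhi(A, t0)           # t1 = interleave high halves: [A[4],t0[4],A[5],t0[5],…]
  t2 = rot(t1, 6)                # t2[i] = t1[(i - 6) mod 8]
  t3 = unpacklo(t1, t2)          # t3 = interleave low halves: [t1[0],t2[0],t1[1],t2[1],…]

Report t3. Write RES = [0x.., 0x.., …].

t0 = [0x69, 0xba, 0xeb, 0x66, 0x58, 0x81, 0x51, 0x77]
t1 = [0x69, 0x58, 0xeb, 0x81, 0x58, 0x51, 0x51, 0x77]
t2 = [0xeb, 0x81, 0x58, 0x51, 0x51, 0x77, 0x69, 0x58]
t3 = [0x69, 0xeb, 0x58, 0x81, 0xeb, 0x58, 0x81, 0x51]

RES = [0x69, 0xeb, 0x58, 0x81, 0xeb, 0x58, 0x81, 0x51]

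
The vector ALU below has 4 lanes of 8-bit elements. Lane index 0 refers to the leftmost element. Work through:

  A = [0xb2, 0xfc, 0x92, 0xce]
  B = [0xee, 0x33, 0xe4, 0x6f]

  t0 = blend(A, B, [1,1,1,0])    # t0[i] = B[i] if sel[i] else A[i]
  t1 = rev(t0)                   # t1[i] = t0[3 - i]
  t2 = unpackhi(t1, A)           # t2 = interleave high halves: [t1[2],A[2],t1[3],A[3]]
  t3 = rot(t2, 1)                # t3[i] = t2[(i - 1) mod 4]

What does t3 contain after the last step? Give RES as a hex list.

→ t0 |ee|33|e4|ce|
→ t1 |ce|e4|33|ee|
→ t2 |33|92|ee|ce|
→ t3 |ce|33|92|ee|

RES = [ 0xce  0x33  0x92  0xee ]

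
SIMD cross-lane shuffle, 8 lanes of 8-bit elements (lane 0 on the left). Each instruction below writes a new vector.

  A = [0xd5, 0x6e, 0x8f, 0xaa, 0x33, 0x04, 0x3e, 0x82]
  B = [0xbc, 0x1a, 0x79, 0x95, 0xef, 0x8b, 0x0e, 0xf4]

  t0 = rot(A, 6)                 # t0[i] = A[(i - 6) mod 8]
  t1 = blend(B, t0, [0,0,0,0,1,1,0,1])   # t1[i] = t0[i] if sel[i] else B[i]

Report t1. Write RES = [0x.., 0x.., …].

RES = [0xbc, 0x1a, 0x79, 0x95, 0x3e, 0x82, 0x0e, 0x6e]

→ t0 |8f|aa|33|04|3e|82|d5|6e|
→ t1 |bc|1a|79|95|3e|82|0e|6e|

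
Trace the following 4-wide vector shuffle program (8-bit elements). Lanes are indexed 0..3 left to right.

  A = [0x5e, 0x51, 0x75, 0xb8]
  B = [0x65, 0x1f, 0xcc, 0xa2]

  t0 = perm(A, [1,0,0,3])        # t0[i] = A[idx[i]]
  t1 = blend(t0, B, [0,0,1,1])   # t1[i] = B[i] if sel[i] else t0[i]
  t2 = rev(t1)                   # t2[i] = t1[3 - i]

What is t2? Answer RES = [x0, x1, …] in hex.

t0 = [0x51, 0x5e, 0x5e, 0xb8]
t1 = [0x51, 0x5e, 0xcc, 0xa2]
t2 = [0xa2, 0xcc, 0x5e, 0x51]

RES = [0xa2, 0xcc, 0x5e, 0x51]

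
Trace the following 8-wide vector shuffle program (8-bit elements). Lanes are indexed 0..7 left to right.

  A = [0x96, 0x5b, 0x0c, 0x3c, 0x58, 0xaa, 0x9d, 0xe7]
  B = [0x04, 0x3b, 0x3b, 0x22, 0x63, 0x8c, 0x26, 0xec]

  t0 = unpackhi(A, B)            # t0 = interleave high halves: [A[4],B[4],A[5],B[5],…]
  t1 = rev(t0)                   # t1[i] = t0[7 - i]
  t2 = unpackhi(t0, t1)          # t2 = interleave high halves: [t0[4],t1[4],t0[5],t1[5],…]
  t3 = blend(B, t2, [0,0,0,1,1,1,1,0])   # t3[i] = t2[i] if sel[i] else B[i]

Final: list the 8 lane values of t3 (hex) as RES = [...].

RES = [0x04, 0x3b, 0x3b, 0xaa, 0xe7, 0x63, 0xec, 0xec]

  t0: 58 63 aa 8c 9d 26 e7 ec
  t1: ec e7 26 9d 8c aa 63 58
  t2: 9d 8c 26 aa e7 63 ec 58
  t3: 04 3b 3b aa e7 63 ec ec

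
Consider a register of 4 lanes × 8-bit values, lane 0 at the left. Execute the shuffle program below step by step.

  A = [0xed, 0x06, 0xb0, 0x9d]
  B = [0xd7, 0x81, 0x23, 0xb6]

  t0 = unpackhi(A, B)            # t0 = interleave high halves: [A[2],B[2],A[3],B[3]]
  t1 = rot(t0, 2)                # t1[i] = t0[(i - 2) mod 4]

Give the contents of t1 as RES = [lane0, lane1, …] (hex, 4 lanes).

RES = [0x9d, 0xb6, 0xb0, 0x23]

t0 = [0xb0, 0x23, 0x9d, 0xb6]
t1 = [0x9d, 0xb6, 0xb0, 0x23]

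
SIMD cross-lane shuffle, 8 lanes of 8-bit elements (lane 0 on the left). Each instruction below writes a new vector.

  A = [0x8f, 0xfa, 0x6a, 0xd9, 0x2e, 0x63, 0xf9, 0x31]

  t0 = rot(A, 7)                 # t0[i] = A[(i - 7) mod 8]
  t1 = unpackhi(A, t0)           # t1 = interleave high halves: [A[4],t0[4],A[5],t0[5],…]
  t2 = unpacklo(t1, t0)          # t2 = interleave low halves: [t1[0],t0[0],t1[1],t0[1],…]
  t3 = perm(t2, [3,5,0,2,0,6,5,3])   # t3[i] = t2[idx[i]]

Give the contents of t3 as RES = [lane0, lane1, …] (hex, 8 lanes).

RES = [ 0x6a  0xd9  0x2e  0x63  0x2e  0xf9  0xd9  0x6a ]

→ t0 |fa|6a|d9|2e|63|f9|31|8f|
→ t1 |2e|63|63|f9|f9|31|31|8f|
→ t2 |2e|fa|63|6a|63|d9|f9|2e|
→ t3 |6a|d9|2e|63|2e|f9|d9|6a|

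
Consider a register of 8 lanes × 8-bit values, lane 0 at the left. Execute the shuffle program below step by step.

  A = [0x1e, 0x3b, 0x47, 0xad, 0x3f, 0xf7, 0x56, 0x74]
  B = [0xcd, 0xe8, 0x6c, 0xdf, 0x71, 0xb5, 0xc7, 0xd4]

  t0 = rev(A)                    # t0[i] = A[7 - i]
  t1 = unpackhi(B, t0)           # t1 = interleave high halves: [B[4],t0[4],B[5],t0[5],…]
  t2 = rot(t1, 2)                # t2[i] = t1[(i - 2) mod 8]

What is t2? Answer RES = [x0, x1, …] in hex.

RES = [ 0xd4  0x1e  0x71  0xad  0xb5  0x47  0xc7  0x3b ]

t0 = [0x74, 0x56, 0xf7, 0x3f, 0xad, 0x47, 0x3b, 0x1e]
t1 = [0x71, 0xad, 0xb5, 0x47, 0xc7, 0x3b, 0xd4, 0x1e]
t2 = [0xd4, 0x1e, 0x71, 0xad, 0xb5, 0x47, 0xc7, 0x3b]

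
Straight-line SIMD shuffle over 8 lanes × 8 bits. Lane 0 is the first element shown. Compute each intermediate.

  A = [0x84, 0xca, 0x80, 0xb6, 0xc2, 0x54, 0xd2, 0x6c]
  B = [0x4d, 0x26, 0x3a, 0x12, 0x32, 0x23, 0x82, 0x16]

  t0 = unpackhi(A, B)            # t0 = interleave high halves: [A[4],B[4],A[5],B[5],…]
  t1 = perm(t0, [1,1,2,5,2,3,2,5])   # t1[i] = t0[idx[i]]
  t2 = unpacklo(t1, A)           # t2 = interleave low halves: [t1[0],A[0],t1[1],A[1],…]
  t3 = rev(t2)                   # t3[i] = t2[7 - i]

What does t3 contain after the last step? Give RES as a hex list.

RES = [ 0xb6  0x82  0x80  0x54  0xca  0x32  0x84  0x32 ]

→ t0 |c2|32|54|23|d2|82|6c|16|
→ t1 |32|32|54|82|54|23|54|82|
→ t2 |32|84|32|ca|54|80|82|b6|
→ t3 |b6|82|80|54|ca|32|84|32|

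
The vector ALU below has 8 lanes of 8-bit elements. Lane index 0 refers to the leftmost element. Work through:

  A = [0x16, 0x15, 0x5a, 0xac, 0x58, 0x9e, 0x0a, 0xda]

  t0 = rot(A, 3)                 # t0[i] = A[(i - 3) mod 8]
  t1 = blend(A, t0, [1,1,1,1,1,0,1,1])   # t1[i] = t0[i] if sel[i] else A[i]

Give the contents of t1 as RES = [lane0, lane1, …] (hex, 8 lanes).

RES = [0x9e, 0x0a, 0xda, 0x16, 0x15, 0x9e, 0xac, 0x58]

→ t0 |9e|0a|da|16|15|5a|ac|58|
→ t1 |9e|0a|da|16|15|9e|ac|58|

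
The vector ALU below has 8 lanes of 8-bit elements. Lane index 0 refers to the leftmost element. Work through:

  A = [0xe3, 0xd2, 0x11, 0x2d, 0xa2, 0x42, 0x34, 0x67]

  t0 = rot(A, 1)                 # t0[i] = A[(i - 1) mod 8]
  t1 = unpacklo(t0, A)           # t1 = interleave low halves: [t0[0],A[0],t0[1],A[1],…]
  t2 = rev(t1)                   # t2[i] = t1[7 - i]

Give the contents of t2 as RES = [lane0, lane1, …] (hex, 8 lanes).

  t0: 67 e3 d2 11 2d a2 42 34
  t1: 67 e3 e3 d2 d2 11 11 2d
  t2: 2d 11 11 d2 d2 e3 e3 67

RES = [ 0x2d  0x11  0x11  0xd2  0xd2  0xe3  0xe3  0x67 ]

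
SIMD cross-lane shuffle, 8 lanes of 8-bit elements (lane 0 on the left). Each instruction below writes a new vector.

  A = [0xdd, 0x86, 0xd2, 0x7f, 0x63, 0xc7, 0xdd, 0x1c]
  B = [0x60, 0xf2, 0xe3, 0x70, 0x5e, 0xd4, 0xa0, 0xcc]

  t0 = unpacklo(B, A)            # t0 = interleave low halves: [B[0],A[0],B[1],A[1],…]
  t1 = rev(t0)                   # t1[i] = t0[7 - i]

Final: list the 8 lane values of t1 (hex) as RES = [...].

  t0: 60 dd f2 86 e3 d2 70 7f
  t1: 7f 70 d2 e3 86 f2 dd 60

RES = [0x7f, 0x70, 0xd2, 0xe3, 0x86, 0xf2, 0xdd, 0x60]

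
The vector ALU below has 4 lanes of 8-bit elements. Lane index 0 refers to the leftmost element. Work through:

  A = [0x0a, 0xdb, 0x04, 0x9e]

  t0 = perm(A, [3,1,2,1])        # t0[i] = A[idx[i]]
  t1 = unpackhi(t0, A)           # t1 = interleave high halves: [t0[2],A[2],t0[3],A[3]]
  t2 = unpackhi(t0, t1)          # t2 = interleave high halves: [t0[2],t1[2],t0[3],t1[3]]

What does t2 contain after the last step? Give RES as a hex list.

→ t0 |9e|db|04|db|
→ t1 |04|04|db|9e|
→ t2 |04|db|db|9e|

RES = [ 0x04  0xdb  0xdb  0x9e ]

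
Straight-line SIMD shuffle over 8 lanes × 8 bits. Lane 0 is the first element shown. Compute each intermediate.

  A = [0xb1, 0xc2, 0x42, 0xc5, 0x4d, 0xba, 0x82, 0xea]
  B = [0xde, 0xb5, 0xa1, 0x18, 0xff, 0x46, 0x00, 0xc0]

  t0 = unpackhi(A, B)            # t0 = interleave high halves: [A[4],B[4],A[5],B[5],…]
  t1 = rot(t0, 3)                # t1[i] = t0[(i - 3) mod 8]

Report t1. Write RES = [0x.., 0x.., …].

→ t0 |4d|ff|ba|46|82|00|ea|c0|
→ t1 |00|ea|c0|4d|ff|ba|46|82|

RES = [0x00, 0xea, 0xc0, 0x4d, 0xff, 0xba, 0x46, 0x82]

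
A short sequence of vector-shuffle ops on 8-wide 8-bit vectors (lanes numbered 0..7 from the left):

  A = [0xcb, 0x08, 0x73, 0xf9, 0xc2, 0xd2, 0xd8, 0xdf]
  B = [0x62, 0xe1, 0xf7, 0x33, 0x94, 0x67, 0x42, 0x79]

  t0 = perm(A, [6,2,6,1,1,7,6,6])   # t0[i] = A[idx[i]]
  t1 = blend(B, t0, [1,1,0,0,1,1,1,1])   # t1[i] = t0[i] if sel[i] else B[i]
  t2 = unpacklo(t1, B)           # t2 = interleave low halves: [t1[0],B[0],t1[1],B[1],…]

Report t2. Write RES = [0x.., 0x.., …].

→ t0 |d8|73|d8|08|08|df|d8|d8|
→ t1 |d8|73|f7|33|08|df|d8|d8|
→ t2 |d8|62|73|e1|f7|f7|33|33|

RES = [ 0xd8  0x62  0x73  0xe1  0xf7  0xf7  0x33  0x33 ]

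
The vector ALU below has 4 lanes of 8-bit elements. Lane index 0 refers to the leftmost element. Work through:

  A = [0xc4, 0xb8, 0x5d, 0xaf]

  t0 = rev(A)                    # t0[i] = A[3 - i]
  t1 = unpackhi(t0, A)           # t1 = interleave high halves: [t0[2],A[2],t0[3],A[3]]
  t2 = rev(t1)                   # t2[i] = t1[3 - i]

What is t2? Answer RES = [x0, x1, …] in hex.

RES = [0xaf, 0xc4, 0x5d, 0xb8]

t0 = [0xaf, 0x5d, 0xb8, 0xc4]
t1 = [0xb8, 0x5d, 0xc4, 0xaf]
t2 = [0xaf, 0xc4, 0x5d, 0xb8]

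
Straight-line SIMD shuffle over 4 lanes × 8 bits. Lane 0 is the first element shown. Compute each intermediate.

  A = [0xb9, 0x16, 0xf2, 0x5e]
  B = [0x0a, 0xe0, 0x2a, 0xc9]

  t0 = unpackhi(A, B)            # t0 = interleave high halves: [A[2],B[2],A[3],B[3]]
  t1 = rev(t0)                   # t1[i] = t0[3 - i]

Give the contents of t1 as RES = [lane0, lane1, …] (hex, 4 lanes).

t0 = [0xf2, 0x2a, 0x5e, 0xc9]
t1 = [0xc9, 0x5e, 0x2a, 0xf2]

RES = [ 0xc9  0x5e  0x2a  0xf2 ]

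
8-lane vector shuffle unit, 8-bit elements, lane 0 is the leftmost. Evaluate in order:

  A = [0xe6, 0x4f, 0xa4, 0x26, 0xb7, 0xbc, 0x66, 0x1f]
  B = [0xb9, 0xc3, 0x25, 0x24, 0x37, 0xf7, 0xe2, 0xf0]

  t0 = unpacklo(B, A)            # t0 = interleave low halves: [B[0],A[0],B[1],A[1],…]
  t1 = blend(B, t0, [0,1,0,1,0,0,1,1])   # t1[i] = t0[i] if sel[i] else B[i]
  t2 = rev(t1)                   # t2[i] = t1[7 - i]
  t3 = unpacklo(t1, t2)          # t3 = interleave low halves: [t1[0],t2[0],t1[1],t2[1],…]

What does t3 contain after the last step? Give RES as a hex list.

→ t0 |b9|e6|c3|4f|25|a4|24|26|
→ t1 |b9|e6|25|4f|37|f7|24|26|
→ t2 |26|24|f7|37|4f|25|e6|b9|
→ t3 |b9|26|e6|24|25|f7|4f|37|

RES = [ 0xb9  0x26  0xe6  0x24  0x25  0xf7  0x4f  0x37 ]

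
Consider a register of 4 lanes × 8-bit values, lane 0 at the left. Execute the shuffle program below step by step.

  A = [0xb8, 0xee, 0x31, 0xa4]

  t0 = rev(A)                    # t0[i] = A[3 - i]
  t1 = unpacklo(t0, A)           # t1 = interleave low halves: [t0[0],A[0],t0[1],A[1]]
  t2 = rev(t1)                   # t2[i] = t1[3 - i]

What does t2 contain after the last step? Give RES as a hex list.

  t0: a4 31 ee b8
  t1: a4 b8 31 ee
  t2: ee 31 b8 a4

RES = [0xee, 0x31, 0xb8, 0xa4]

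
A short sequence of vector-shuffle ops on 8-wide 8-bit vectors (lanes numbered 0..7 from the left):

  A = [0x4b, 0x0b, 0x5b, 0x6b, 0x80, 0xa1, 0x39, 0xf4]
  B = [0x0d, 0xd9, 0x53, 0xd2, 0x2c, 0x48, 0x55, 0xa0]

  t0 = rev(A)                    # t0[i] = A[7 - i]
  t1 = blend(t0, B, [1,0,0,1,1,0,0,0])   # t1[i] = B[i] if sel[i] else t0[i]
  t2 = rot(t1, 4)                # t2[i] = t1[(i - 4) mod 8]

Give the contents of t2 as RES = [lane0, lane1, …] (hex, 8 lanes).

RES = [0x2c, 0x5b, 0x0b, 0x4b, 0x0d, 0x39, 0xa1, 0xd2]

→ t0 |f4|39|a1|80|6b|5b|0b|4b|
→ t1 |0d|39|a1|d2|2c|5b|0b|4b|
→ t2 |2c|5b|0b|4b|0d|39|a1|d2|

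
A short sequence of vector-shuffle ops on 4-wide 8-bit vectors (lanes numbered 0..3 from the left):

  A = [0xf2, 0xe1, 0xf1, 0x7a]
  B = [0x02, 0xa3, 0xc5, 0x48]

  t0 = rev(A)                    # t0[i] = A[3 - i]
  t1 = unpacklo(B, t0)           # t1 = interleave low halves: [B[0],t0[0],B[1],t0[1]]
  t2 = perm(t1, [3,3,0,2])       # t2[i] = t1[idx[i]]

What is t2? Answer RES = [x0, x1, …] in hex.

t0 = [0x7a, 0xf1, 0xe1, 0xf2]
t1 = [0x02, 0x7a, 0xa3, 0xf1]
t2 = [0xf1, 0xf1, 0x02, 0xa3]

RES = [ 0xf1  0xf1  0x02  0xa3 ]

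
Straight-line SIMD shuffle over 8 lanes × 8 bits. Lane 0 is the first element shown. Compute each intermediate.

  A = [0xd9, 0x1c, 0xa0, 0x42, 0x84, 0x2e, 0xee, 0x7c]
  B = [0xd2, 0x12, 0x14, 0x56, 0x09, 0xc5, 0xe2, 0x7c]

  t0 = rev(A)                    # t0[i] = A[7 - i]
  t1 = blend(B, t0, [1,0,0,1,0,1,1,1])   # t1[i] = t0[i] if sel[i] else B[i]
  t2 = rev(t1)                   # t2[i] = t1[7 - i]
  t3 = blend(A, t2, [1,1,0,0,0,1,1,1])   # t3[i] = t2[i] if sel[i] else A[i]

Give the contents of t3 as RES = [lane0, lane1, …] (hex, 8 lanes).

  t0: 7c ee 2e 84 42 a0 1c d9
  t1: 7c 12 14 84 09 a0 1c d9
  t2: d9 1c a0 09 84 14 12 7c
  t3: d9 1c a0 42 84 14 12 7c

RES = [ 0xd9  0x1c  0xa0  0x42  0x84  0x14  0x12  0x7c ]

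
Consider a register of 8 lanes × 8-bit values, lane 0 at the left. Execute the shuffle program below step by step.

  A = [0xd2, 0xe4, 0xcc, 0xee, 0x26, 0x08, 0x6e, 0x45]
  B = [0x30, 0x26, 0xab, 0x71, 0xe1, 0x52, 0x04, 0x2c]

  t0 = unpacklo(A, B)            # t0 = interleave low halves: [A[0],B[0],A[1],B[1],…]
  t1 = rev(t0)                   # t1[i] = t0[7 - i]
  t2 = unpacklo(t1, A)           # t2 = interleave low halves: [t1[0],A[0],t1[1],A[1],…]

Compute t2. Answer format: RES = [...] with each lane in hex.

RES = [ 0x71  0xd2  0xee  0xe4  0xab  0xcc  0xcc  0xee ]

t0 = [0xd2, 0x30, 0xe4, 0x26, 0xcc, 0xab, 0xee, 0x71]
t1 = [0x71, 0xee, 0xab, 0xcc, 0x26, 0xe4, 0x30, 0xd2]
t2 = [0x71, 0xd2, 0xee, 0xe4, 0xab, 0xcc, 0xcc, 0xee]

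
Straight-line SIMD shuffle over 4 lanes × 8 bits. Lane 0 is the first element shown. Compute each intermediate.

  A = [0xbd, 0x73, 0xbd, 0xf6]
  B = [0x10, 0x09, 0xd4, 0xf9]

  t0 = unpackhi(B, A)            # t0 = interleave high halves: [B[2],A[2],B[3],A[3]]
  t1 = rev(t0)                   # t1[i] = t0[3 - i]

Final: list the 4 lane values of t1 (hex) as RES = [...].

RES = [0xf6, 0xf9, 0xbd, 0xd4]

→ t0 |d4|bd|f9|f6|
→ t1 |f6|f9|bd|d4|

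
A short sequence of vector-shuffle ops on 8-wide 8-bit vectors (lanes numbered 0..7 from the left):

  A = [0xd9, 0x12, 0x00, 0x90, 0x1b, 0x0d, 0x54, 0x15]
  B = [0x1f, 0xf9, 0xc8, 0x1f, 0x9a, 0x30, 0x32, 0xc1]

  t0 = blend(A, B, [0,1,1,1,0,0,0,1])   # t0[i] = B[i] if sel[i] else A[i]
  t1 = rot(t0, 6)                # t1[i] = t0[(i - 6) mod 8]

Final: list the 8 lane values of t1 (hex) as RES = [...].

  t0: d9 f9 c8 1f 1b 0d 54 c1
  t1: c8 1f 1b 0d 54 c1 d9 f9

RES = [ 0xc8  0x1f  0x1b  0x0d  0x54  0xc1  0xd9  0xf9 ]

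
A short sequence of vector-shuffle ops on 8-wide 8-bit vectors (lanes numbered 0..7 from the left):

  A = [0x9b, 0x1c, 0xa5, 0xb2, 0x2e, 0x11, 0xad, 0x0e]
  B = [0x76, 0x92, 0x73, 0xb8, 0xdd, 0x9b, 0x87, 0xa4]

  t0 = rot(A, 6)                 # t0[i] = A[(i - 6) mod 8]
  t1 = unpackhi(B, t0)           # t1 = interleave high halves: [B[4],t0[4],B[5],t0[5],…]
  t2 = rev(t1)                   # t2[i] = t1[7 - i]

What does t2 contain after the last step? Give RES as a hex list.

t0 = [0xa5, 0xb2, 0x2e, 0x11, 0xad, 0x0e, 0x9b, 0x1c]
t1 = [0xdd, 0xad, 0x9b, 0x0e, 0x87, 0x9b, 0xa4, 0x1c]
t2 = [0x1c, 0xa4, 0x9b, 0x87, 0x0e, 0x9b, 0xad, 0xdd]

RES = [ 0x1c  0xa4  0x9b  0x87  0x0e  0x9b  0xad  0xdd ]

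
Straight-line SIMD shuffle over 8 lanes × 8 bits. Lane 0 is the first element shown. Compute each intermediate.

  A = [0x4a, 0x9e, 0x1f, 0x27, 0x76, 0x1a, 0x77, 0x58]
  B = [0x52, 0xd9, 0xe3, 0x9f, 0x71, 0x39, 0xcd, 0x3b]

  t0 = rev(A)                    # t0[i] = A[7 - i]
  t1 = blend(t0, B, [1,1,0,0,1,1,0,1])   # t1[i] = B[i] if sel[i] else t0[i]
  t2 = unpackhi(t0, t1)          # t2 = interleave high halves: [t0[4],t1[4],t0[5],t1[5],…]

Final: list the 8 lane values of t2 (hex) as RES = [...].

RES = [ 0x27  0x71  0x1f  0x39  0x9e  0x9e  0x4a  0x3b ]

t0 = [0x58, 0x77, 0x1a, 0x76, 0x27, 0x1f, 0x9e, 0x4a]
t1 = [0x52, 0xd9, 0x1a, 0x76, 0x71, 0x39, 0x9e, 0x3b]
t2 = [0x27, 0x71, 0x1f, 0x39, 0x9e, 0x9e, 0x4a, 0x3b]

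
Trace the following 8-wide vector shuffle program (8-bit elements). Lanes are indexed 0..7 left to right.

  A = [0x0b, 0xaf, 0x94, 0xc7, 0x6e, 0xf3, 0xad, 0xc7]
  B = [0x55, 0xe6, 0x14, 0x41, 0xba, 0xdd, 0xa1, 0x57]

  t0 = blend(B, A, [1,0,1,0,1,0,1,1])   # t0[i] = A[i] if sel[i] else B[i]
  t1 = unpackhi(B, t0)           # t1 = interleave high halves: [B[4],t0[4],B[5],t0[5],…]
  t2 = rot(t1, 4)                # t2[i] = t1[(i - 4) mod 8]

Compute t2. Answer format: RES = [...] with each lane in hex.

RES = [0xa1, 0xad, 0x57, 0xc7, 0xba, 0x6e, 0xdd, 0xdd]

→ t0 |0b|e6|94|41|6e|dd|ad|c7|
→ t1 |ba|6e|dd|dd|a1|ad|57|c7|
→ t2 |a1|ad|57|c7|ba|6e|dd|dd|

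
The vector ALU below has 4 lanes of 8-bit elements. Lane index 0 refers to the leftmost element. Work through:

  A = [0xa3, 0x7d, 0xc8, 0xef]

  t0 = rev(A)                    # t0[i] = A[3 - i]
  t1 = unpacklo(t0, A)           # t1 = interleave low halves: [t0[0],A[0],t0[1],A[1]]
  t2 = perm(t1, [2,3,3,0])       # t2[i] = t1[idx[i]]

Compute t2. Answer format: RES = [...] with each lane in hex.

RES = [ 0xc8  0x7d  0x7d  0xef ]

  t0: ef c8 7d a3
  t1: ef a3 c8 7d
  t2: c8 7d 7d ef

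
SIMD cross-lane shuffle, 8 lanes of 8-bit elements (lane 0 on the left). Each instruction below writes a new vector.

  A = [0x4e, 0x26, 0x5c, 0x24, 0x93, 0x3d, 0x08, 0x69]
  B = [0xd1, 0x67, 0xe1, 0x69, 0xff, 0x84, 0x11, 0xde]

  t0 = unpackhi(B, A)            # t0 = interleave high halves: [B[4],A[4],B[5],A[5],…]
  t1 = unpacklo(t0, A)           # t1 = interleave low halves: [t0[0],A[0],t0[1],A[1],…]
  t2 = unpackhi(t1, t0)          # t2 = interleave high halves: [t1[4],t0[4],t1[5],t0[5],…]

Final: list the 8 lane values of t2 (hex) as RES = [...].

  t0: ff 93 84 3d 11 08 de 69
  t1: ff 4e 93 26 84 5c 3d 24
  t2: 84 11 5c 08 3d de 24 69

RES = [ 0x84  0x11  0x5c  0x08  0x3d  0xde  0x24  0x69 ]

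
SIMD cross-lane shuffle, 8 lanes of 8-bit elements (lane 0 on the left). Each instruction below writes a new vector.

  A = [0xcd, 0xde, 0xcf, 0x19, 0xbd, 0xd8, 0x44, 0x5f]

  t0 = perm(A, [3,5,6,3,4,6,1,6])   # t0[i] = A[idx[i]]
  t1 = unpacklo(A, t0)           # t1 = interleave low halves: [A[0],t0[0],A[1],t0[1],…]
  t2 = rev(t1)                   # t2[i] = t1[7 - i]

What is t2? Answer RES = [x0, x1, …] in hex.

t0 = [0x19, 0xd8, 0x44, 0x19, 0xbd, 0x44, 0xde, 0x44]
t1 = [0xcd, 0x19, 0xde, 0xd8, 0xcf, 0x44, 0x19, 0x19]
t2 = [0x19, 0x19, 0x44, 0xcf, 0xd8, 0xde, 0x19, 0xcd]

RES = [0x19, 0x19, 0x44, 0xcf, 0xd8, 0xde, 0x19, 0xcd]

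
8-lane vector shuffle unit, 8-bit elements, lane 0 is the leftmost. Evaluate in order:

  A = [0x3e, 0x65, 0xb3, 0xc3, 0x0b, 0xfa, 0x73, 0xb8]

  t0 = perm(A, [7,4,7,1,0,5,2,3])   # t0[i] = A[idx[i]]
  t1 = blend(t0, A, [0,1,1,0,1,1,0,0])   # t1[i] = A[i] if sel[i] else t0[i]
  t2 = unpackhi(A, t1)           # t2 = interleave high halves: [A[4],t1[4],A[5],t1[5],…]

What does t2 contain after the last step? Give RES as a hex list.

RES = [ 0x0b  0x0b  0xfa  0xfa  0x73  0xb3  0xb8  0xc3 ]

  t0: b8 0b b8 65 3e fa b3 c3
  t1: b8 65 b3 65 0b fa b3 c3
  t2: 0b 0b fa fa 73 b3 b8 c3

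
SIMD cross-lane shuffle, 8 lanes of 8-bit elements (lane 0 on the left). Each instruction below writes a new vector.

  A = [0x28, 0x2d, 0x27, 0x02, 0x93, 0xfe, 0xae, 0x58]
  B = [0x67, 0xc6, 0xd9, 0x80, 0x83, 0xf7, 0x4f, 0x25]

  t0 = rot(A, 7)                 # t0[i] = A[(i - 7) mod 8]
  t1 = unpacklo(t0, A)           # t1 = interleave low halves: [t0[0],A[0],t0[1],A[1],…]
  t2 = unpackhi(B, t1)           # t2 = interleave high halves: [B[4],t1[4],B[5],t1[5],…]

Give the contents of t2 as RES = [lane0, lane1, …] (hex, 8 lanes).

t0 = [0x2d, 0x27, 0x02, 0x93, 0xfe, 0xae, 0x58, 0x28]
t1 = [0x2d, 0x28, 0x27, 0x2d, 0x02, 0x27, 0x93, 0x02]
t2 = [0x83, 0x02, 0xf7, 0x27, 0x4f, 0x93, 0x25, 0x02]

RES = [ 0x83  0x02  0xf7  0x27  0x4f  0x93  0x25  0x02 ]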